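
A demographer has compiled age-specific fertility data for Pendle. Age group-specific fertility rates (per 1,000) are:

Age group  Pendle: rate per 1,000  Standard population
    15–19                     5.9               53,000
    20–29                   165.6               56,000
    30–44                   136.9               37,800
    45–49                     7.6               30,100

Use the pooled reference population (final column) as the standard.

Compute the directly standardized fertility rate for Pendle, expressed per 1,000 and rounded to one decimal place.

84.7

Standard total = 176,900; weights = 0.2996, 0.3166, 0.2137, 0.1702.
Standardized rate: 0.2996×5.9 + 0.3166×165.6 + 0.2137×136.9 + 0.1702×7.6 = 84.7365 per 1,000.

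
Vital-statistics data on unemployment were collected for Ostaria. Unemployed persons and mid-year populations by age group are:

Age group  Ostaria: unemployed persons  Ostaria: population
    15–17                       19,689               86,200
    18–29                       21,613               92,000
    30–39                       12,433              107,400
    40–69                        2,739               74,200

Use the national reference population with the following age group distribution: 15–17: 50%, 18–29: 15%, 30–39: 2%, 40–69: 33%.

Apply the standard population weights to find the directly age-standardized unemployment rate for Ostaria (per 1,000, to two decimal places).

Age-specific rates per 1,000 for Ostaria: 228.411, 234.924, 115.764, 36.914.
Standard weights: 0.50, 0.15, 0.02, 0.33.
Standardized rate: 0.5000×228.411 + 0.1500×234.924 + 0.0200×115.764 + 0.3300×36.914 = 163.9407 per 1,000.

163.94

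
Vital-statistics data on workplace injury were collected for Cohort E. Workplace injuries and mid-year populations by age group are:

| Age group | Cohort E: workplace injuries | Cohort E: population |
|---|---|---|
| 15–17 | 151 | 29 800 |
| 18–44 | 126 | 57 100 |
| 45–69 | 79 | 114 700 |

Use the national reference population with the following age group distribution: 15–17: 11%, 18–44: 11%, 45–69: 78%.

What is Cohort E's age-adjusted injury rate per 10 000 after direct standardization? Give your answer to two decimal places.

13.37

Age-specific rates per 10 000 for Cohort E: 50.67, 22.07, 6.89.
Standard weights: 0.11, 0.11, 0.78.
Standardized rate: 0.1100×50.67 + 0.1100×22.07 + 0.7800×6.89 = 13.3734 per 10 000.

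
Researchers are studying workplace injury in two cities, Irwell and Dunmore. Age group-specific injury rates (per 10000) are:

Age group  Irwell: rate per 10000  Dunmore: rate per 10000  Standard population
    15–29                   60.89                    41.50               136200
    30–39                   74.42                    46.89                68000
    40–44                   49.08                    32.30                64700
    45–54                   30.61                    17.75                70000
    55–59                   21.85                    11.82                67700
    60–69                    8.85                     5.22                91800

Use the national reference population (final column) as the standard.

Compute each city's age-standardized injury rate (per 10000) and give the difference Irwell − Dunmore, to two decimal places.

Standard total = 498400; weights = 0.2733, 0.1364, 0.1298, 0.1404, 0.1358, 0.1842.
Irwell: 0.2733×60.89 + 0.1364×74.42 + 0.1298×49.08 + 0.1404×30.61 + 0.1358×21.85 + 0.1842×8.85 = 42.0619 per 10000.
Dunmore: 0.2733×41.50 + 0.1364×46.89 + 0.1298×32.30 + 0.1404×17.75 + 0.1358×11.82 + 0.1842×5.22 = 26.9915 per 10000.
Difference = 42.0619 − 26.9915 = 15.0704.

15.07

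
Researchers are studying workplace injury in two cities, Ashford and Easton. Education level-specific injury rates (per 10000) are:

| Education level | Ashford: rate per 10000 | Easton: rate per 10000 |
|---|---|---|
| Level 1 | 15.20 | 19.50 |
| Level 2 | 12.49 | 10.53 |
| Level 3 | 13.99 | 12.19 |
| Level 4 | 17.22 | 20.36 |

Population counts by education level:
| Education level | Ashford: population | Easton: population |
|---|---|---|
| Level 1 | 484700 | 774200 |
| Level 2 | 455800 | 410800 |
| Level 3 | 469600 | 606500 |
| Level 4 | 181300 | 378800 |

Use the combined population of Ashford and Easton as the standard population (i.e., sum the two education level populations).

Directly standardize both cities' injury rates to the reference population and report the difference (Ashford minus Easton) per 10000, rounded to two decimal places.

-0.94

Combined standard total = 3761700; weights = 0.3347, 0.2304, 0.2861, 0.1489.
Ashford: 0.3347×15.20 + 0.2304×12.49 + 0.2861×13.99 + 0.1489×17.22 = 14.5303 per 10000.
Easton: 0.3347×19.50 + 0.2304×10.53 + 0.2861×12.19 + 0.1489×20.36 = 15.4704 per 10000.
Difference = 14.5303 − 15.4704 = -0.9401.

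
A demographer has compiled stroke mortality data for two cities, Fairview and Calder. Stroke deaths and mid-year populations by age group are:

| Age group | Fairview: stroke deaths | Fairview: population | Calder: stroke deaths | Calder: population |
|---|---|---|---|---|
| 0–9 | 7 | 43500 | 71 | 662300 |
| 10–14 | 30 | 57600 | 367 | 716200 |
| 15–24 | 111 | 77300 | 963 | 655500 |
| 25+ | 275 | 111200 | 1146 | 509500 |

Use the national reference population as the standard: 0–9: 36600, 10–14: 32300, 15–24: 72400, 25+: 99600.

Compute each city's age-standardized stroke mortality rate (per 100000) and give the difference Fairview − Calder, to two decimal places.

9.18

Age-specific rates per 100000 for Fairview: 16.09, 52.08, 143.60, 247.30.
For Calder: 10.72, 51.24, 146.91, 224.93.
Standard total = 240900; weights = 0.1519, 0.1341, 0.3005, 0.4134.
Fairview: 0.1519×16.09 + 0.1341×52.08 + 0.3005×143.60 + 0.4134×247.30 = 154.8316 per 100000.
Calder: 0.1519×10.72 + 0.1341×51.24 + 0.3005×146.91 + 0.4134×224.93 = 145.6476 per 100000.
Difference = 154.8316 − 145.6476 = 9.1840.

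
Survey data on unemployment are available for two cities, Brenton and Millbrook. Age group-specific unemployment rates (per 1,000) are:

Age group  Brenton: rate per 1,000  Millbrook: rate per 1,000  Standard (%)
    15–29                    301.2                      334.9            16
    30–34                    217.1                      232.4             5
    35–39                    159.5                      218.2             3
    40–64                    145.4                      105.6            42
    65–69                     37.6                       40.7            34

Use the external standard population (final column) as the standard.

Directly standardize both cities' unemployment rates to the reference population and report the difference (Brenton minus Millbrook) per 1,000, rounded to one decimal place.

Standard weights: 0.16, 0.05, 0.03, 0.42, 0.34.
Brenton: 0.1600×301.2 + 0.0500×217.1 + 0.0300×159.5 + 0.4200×145.4 + 0.3400×37.6 = 137.6840 per 1,000.
Millbrook: 0.1600×334.9 + 0.0500×232.4 + 0.0300×218.2 + 0.4200×105.6 + 0.3400×40.7 = 129.9400 per 1,000.
Difference = 137.6840 − 129.9400 = 7.7440.

7.7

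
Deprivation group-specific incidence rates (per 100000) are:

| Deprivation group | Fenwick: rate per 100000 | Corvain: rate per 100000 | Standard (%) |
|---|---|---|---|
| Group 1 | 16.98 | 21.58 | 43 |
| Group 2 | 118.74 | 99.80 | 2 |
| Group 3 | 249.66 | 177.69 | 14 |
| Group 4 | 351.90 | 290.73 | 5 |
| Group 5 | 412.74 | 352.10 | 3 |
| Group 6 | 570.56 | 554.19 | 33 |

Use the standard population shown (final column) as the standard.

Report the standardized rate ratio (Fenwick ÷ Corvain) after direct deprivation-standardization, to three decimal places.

1.077

Standard weights: 0.43, 0.02, 0.14, 0.05, 0.03, 0.33.
Fenwick: 0.4300×16.98 + 0.0200×118.74 + 0.1400×249.66 + 0.0500×351.90 + 0.0300×412.74 + 0.3300×570.56 = 262.8906 per 100000.
Corvain: 0.4300×21.58 + 0.0200×99.80 + 0.1400×177.69 + 0.0500×290.73 + 0.0300×352.10 + 0.3300×554.19 = 244.1342 per 100000.
Ratio = 262.8906 ÷ 244.1342 = 1.07683.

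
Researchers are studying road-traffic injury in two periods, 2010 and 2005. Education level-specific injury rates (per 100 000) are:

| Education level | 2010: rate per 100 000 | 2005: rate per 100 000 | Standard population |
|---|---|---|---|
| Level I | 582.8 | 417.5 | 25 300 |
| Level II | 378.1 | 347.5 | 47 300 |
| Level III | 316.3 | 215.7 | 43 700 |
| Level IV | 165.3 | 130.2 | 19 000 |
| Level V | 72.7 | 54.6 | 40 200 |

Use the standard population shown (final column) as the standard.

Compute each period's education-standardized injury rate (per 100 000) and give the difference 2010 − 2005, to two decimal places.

65.07

Standard total = 175 500; weights = 0.1442, 0.2695, 0.2490, 0.1083, 0.2291.
2010: 0.1442×582.8 + 0.2695×378.1 + 0.2490×316.3 + 0.1083×165.3 + 0.2291×72.7 = 299.2280 per 100 000.
2005: 0.1442×417.5 + 0.2695×347.5 + 0.2490×215.7 + 0.1083×130.2 + 0.2291×54.6 = 234.1556 per 100 000.
Difference = 299.2280 − 234.1556 = 65.0724.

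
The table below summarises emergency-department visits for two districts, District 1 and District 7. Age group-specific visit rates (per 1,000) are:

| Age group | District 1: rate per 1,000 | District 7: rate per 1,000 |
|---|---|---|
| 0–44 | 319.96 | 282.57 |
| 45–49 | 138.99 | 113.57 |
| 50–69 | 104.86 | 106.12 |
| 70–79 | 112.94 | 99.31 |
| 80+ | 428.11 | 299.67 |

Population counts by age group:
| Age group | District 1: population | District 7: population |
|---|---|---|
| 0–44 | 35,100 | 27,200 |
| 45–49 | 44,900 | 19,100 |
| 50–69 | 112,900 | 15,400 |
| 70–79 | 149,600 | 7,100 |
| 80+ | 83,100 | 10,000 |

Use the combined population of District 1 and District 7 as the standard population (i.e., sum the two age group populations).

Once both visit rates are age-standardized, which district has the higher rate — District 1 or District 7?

Combined standard total = 504,400; weights = 0.1235, 0.1269, 0.2544, 0.3107, 0.1846.
District 1: 0.1235×319.96 + 0.1269×138.99 + 0.2544×104.86 + 0.3107×112.94 + 0.1846×428.11 = 197.9325 per 1,000.
District 7: 0.1235×282.57 + 0.1269×113.57 + 0.2544×106.12 + 0.3107×99.31 + 0.1846×299.67 = 162.4682 per 1,000.
The crude rates (192.16 vs 192.78) would put District 7 higher, but that reflects its age composition; once standardized to a common age structure, District 1 has the higher underlying rate.

District 1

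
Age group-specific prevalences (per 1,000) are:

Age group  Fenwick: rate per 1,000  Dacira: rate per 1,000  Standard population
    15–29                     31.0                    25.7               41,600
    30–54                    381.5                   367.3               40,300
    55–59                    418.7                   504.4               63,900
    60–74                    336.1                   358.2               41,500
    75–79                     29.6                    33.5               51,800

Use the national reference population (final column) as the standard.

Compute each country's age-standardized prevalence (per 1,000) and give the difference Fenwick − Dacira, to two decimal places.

Standard total = 239,100; weights = 0.1740, 0.1685, 0.2673, 0.1736, 0.2166.
Fenwick: 0.1740×31.0 + 0.1685×381.5 + 0.2673×418.7 + 0.1736×336.1 + 0.2166×29.6 = 246.3422 per 1,000.
Dacira: 0.1740×25.7 + 0.1685×367.3 + 0.2673×504.4 + 0.1736×358.2 + 0.2166×33.5 = 270.6109 per 1,000.
Difference = 246.3422 − 270.6109 = -24.2688.

-24.27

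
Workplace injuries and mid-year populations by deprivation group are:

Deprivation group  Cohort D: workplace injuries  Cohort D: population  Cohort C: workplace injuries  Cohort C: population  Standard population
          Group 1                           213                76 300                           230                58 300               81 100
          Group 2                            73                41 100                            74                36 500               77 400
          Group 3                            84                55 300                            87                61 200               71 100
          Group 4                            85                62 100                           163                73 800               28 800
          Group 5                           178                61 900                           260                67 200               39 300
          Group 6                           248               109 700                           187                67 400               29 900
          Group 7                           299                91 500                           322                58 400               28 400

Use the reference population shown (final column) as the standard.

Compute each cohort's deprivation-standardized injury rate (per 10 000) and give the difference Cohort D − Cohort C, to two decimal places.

-6.98

Deprivation-specific rates per 10 000 for Cohort D: 27.92, 17.76, 15.19, 13.69, 28.76, 22.61, 32.68.
For Cohort C: 39.45, 20.27, 14.22, 22.09, 38.69, 27.74, 55.14.
Standard total = 356 000; weights = 0.2278, 0.2174, 0.1997, 0.0809, 0.1104, 0.0840, 0.0798.
Cohort D: 0.2278×27.92 + 0.2174×17.76 + 0.1997×15.19 + 0.0809×13.69 + 0.1104×28.76 + 0.0840×22.61 + 0.0798×32.68 = 22.0423 per 10 000.
Cohort C: 0.2278×39.45 + 0.2174×20.27 + 0.1997×14.22 + 0.0809×22.09 + 0.1104×38.69 + 0.0840×27.74 + 0.0798×55.14 = 29.0211 per 10 000.
Difference = 22.0423 − 29.0211 = -6.9788.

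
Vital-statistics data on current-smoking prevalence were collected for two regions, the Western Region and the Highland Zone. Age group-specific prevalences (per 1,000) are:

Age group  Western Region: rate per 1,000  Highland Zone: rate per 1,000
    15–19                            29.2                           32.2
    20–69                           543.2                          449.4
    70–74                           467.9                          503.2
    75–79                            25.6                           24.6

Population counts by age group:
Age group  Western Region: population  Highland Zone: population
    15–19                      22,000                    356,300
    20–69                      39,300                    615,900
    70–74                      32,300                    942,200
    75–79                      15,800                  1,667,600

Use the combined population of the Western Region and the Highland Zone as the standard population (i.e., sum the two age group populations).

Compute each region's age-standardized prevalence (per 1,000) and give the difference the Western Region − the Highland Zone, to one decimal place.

Combined standard total = 3,691,400; weights = 0.1025, 0.1775, 0.2640, 0.4560.
The Western Region: 0.1025×29.2 + 0.1775×543.2 + 0.2640×467.9 + 0.4560×25.6 = 234.6033 per 1,000.
The Highland Zone: 0.1025×32.2 + 0.1775×449.4 + 0.2640×503.2 + 0.4560×24.6 = 227.1247 per 1,000.
Difference = 234.6033 − 227.1247 = 7.4786.

7.5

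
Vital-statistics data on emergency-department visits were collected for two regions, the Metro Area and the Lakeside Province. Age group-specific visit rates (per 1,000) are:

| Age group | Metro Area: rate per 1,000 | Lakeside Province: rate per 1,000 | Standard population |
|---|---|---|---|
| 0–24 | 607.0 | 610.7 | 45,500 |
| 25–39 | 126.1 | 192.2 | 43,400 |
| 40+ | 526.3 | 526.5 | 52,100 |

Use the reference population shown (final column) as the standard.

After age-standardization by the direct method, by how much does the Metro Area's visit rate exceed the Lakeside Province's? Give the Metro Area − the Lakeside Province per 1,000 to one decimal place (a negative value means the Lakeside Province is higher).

-21.6

Standard total = 141,000; weights = 0.3227, 0.3078, 0.3695.
The Metro Area: 0.3227×607.0 + 0.3078×126.1 + 0.3695×526.3 = 429.1594 per 1,000.
The Lakeside Province: 0.3227×610.7 + 0.3078×192.2 + 0.3695×526.5 = 450.7729 per 1,000.
Difference = 429.1594 − 450.7729 = -21.6135.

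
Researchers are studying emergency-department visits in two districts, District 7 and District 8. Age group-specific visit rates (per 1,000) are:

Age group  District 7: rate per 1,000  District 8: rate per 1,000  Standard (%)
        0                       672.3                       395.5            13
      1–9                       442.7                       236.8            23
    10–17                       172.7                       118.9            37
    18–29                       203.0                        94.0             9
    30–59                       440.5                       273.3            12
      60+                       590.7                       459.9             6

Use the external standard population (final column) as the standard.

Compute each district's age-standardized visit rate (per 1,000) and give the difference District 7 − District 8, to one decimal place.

141.0

Standard weights: 0.13, 0.23, 0.37, 0.09, 0.12, 0.06.
District 7: 0.1300×672.3 + 0.2300×442.7 + 0.3700×172.7 + 0.0900×203.0 + 0.1200×440.5 + 0.0600×590.7 = 359.6910 per 1,000.
District 8: 0.1300×395.5 + 0.2300×236.8 + 0.3700×118.9 + 0.0900×94.0 + 0.1200×273.3 + 0.0600×459.9 = 218.7220 per 1,000.
Difference = 359.6910 − 218.7220 = 140.9690.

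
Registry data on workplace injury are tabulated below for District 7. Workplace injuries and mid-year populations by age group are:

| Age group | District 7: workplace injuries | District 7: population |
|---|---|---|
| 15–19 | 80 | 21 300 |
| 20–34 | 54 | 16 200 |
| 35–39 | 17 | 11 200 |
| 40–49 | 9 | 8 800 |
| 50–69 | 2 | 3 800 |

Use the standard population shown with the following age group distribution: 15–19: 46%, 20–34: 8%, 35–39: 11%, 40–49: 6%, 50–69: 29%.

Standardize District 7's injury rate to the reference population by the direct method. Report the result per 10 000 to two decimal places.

Age-specific rates per 10 000 for District 7: 37.56, 33.33, 15.18, 10.23, 5.26.
Standard weights: 0.46, 0.08, 0.11, 0.06, 0.29.
Standardized rate: 0.4600×37.56 + 0.0800×33.33 + 0.1100×15.18 + 0.0600×10.23 + 0.2900×5.26 = 23.7533 per 10 000.

23.75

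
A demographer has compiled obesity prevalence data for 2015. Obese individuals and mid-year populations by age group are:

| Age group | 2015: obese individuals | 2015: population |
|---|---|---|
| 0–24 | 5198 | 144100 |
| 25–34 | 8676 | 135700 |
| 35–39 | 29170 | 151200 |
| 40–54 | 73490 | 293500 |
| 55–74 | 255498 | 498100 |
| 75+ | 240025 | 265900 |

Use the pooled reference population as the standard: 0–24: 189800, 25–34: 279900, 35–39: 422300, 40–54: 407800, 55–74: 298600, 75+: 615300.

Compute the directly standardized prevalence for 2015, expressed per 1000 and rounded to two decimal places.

Age-specific rates per 1000 for 2015: 36.072, 63.935, 192.923, 250.392, 512.945, 902.689.
Standard total = 2213700; weights = 0.0857, 0.1264, 0.1908, 0.1842, 0.1349, 0.2780.
Standardized rate: 0.0857×36.072 + 0.1264×63.935 + 0.1908×192.923 + 0.1842×250.392 + 0.1349×512.945 + 0.2780×902.689 = 414.1994 per 1000.

414.20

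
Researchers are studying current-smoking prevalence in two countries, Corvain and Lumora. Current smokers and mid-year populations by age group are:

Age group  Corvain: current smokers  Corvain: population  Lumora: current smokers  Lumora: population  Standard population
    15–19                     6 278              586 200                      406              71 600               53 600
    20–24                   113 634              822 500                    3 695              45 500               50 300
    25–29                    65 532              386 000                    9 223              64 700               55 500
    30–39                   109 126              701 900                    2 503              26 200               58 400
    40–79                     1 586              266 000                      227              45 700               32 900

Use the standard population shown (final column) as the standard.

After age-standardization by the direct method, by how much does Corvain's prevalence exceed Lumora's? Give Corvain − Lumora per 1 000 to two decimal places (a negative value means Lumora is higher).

32.62

Age-specific rates per 1 000 for Corvain: 10.710, 138.157, 169.772, 155.472, 5.962.
For Lumora: 5.670, 81.209, 142.550, 95.534, 4.967.
Standard total = 250 700; weights = 0.2138, 0.2006, 0.2214, 0.2329, 0.1312.
Corvain: 0.2138×10.710 + 0.2006×138.157 + 0.2214×169.772 + 0.2329×155.472 + 0.1312×5.962 = 104.5928 per 1 000.
Lumora: 0.2138×5.670 + 0.2006×81.209 + 0.2214×142.550 + 0.2329×95.534 + 0.1312×4.967 = 71.9701 per 1 000.
Difference = 104.5928 − 71.9701 = 32.6227.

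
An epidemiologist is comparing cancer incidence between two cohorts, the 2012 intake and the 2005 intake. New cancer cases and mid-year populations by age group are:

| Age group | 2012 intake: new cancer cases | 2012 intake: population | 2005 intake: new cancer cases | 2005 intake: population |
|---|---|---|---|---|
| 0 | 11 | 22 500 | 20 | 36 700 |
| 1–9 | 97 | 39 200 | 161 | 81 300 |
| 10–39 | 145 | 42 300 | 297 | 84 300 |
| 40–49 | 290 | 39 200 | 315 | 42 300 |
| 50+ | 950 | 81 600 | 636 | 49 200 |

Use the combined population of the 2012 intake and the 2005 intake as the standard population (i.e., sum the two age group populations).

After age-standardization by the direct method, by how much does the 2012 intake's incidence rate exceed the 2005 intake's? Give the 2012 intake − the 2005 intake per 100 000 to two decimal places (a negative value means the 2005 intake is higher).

Age-specific rates per 100 000 for the 2012 intake: 48.89, 247.45, 342.79, 739.80, 1164.22.
For the 2005 intake: 54.50, 198.03, 352.31, 744.68, 1292.68.
Combined standard total = 518 600; weights = 0.1142, 0.2324, 0.2441, 0.1572, 0.2522.
The 2012 intake: 0.1142×48.89 + 0.2324×247.45 + 0.2441×342.79 + 0.1572×739.80 + 0.2522×1164.22 = 556.6559 per 100 000.
The 2005 intake: 0.1142×54.50 + 0.2324×198.03 + 0.2441×352.31 + 0.1572×744.68 + 0.2522×1292.68 = 581.3079 per 100 000.
Difference = 556.6559 − 581.3079 = -24.6520.

-24.65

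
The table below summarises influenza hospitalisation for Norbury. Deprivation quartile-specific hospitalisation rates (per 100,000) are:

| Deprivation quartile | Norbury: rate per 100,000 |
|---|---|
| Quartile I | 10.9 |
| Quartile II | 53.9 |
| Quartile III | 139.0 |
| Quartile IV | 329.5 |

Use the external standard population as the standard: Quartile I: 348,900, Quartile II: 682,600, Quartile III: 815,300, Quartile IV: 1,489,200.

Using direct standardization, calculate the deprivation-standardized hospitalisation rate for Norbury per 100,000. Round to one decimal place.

Standard total = 3,336,000; weights = 0.1046, 0.2046, 0.2444, 0.4464.
Standardized rate: 0.1046×10.9 + 0.2046×53.9 + 0.2444×139.0 + 0.4464×329.5 = 193.2294 per 100,000.

193.2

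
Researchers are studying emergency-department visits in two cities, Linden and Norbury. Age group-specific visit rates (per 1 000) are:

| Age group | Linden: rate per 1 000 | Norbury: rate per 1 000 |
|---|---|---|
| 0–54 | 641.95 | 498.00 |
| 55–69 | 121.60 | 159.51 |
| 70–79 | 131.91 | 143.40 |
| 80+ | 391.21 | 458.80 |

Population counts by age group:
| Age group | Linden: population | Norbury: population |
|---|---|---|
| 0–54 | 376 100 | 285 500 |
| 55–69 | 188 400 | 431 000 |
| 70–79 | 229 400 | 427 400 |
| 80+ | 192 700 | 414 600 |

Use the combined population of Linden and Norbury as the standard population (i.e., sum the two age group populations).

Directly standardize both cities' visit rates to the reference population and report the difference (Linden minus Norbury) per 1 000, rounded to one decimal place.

Combined standard total = 2 545 100; weights = 0.2600, 0.2434, 0.2581, 0.2386.
Linden: 0.2600×641.95 + 0.2434×121.60 + 0.2581×131.91 + 0.2386×391.21 = 323.8590 per 1 000.
Norbury: 0.2600×498.00 + 0.2434×159.51 + 0.2581×143.40 + 0.2386×458.80 = 314.7584 per 1 000.
Difference = 323.8590 − 314.7584 = 9.1006.

9.1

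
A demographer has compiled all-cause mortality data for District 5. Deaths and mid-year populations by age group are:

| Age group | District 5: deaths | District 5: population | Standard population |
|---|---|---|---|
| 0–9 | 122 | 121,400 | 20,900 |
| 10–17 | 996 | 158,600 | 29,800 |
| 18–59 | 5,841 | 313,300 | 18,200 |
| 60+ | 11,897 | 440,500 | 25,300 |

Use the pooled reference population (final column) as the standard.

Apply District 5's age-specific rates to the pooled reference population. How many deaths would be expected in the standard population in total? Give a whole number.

Age-specific rates per 1,000 for District 5: 1.005, 6.280, 18.643, 27.008.
Expected deaths = Σ (standard pop × age-specific rate ÷ 1,000)
= 20,900×1.005/1,000 + 29,800×6.280/1,000 + 18,200×18.643/1,000 + 25,300×27.008/1,000
= 21.00 + 187.14 + 339.31 + 683.30 = 1230.76.

1231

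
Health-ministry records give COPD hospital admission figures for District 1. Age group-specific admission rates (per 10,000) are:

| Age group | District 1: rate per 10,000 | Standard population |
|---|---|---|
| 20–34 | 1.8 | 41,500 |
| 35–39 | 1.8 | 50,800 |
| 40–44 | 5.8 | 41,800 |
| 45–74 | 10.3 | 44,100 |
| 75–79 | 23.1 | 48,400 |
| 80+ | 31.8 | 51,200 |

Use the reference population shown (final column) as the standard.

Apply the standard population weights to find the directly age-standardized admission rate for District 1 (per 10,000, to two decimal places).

Standard total = 277,800; weights = 0.1494, 0.1829, 0.1505, 0.1587, 0.1742, 0.1843.
Standardized rate: 0.1494×1.8 + 0.1829×1.8 + 0.1505×5.8 + 0.1587×10.3 + 0.1742×23.1 + 0.1843×31.8 = 12.9914 per 10,000.

12.99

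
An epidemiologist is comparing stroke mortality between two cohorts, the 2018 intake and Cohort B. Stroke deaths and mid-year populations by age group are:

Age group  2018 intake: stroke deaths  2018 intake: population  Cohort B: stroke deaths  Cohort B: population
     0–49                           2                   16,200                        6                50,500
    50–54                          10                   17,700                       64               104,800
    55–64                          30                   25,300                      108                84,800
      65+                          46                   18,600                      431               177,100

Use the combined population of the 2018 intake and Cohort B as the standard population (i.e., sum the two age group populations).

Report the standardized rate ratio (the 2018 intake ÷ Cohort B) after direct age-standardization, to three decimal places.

Age-specific rates per 100,000 for the 2018 intake: 12.35, 56.50, 118.58, 247.31.
For Cohort B: 11.88, 61.07, 127.36, 243.37.
Combined standard total = 495,000; weights = 0.1347, 0.2475, 0.2224, 0.3954.
The 2018 intake: 0.1347×12.35 + 0.2475×56.50 + 0.2224×118.58 + 0.3954×247.31 = 139.7952 per 100,000.
Cohort B: 0.1347×11.88 + 0.2475×61.07 + 0.2224×127.36 + 0.3954×243.37 = 141.2569 per 100,000.
Ratio = 139.7952 ÷ 141.2569 = 0.98965.

0.990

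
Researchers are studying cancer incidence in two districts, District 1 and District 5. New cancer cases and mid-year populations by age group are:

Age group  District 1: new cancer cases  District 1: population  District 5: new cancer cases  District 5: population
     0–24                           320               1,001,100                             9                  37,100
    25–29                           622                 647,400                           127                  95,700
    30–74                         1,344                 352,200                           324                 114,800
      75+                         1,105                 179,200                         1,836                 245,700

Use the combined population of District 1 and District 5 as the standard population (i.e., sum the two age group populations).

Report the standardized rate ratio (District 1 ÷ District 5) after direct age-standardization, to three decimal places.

Age-specific rates per 100,000 for District 1: 31.96, 96.08, 381.60, 616.63.
For District 5: 24.26, 132.71, 282.23, 747.25.
Combined standard total = 2,673,200; weights = 0.3884, 0.2780, 0.1747, 0.1589.
District 1: 0.3884×31.96 + 0.2780×96.08 + 0.1747×381.60 + 0.1589×616.63 = 203.7985 per 100,000.
District 5: 0.3884×24.26 + 0.2780×132.71 + 0.1747×282.23 + 0.1589×747.25 = 214.3905 per 100,000.
Ratio = 203.7985 ÷ 214.3905 = 0.95059.

0.951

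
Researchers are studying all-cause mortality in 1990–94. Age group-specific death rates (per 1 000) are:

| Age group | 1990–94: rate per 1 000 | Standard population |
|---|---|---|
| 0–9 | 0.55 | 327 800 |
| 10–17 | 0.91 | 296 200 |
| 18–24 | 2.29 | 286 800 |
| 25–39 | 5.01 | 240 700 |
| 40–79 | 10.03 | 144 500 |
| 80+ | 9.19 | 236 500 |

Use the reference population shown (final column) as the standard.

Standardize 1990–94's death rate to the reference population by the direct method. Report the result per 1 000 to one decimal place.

3.9

Standard total = 1 532 500; weights = 0.2139, 0.1933, 0.1871, 0.1571, 0.0943, 0.1543.
Standardized rate: 0.2139×0.55 + 0.1933×0.91 + 0.1871×2.29 + 0.1571×5.01 + 0.0943×10.03 + 0.1543×9.19 = 3.8729 per 1 000.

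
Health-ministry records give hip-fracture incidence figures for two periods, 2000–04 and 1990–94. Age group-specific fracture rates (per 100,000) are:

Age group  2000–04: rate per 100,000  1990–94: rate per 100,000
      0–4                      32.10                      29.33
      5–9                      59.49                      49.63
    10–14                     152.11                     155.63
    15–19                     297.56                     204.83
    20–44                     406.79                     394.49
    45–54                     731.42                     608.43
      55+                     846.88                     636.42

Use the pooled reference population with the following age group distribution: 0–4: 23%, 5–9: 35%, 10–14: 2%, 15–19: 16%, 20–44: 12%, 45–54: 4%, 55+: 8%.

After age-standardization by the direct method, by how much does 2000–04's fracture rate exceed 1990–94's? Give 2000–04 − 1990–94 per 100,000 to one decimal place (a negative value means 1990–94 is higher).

Standard weights: 0.23, 0.35, 0.02, 0.16, 0.12, 0.04, 0.08.
2000–04: 0.2300×32.10 + 0.3500×59.49 + 0.0200×152.11 + 0.1600×297.56 + 0.1200×406.79 + 0.0400×731.42 + 0.0800×846.88 = 224.6783 per 100,000.
1990–94: 0.2300×29.33 + 0.3500×49.63 + 0.0200×155.63 + 0.1600×204.83 + 0.1200×394.49 + 0.0400×608.43 + 0.0800×636.42 = 182.5914 per 100,000.
Difference = 224.6783 − 182.5914 = 42.0869.

42.1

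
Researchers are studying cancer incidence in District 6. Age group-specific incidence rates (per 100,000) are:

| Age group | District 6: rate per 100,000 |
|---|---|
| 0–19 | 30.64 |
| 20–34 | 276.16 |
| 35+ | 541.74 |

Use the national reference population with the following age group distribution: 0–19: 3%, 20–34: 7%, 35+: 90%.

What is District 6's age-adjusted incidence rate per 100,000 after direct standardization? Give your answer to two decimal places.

507.82

Standard weights: 0.03, 0.07, 0.90.
Standardized rate: 0.0300×30.64 + 0.0700×276.16 + 0.9000×541.74 = 507.8164 per 100,000.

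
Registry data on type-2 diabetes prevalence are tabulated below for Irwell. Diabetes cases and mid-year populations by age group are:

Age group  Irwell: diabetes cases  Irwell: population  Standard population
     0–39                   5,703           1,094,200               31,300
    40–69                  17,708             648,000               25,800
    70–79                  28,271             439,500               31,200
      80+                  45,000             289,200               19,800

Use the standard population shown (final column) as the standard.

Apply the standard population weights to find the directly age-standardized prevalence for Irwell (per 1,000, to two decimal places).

Age-specific rates per 1,000 for Irwell: 5.212, 27.327, 64.325, 155.602.
Standard total = 108,100; weights = 0.2895, 0.2387, 0.2886, 0.1832.
Standardized rate: 0.2895×5.212 + 0.2387×27.327 + 0.2886×64.325 + 0.1832×155.602 = 55.0975 per 1,000.

55.10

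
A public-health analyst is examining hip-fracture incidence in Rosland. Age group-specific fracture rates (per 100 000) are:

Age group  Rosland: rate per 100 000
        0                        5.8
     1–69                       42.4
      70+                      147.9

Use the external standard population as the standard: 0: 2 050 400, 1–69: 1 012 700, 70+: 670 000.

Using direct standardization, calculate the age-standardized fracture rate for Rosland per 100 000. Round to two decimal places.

Standard total = 3 733 100; weights = 0.5492, 0.2713, 0.1795.
Standardized rate: 0.5492×5.8 + 0.2713×42.4 + 0.1795×147.9 = 41.2322 per 100 000.

41.23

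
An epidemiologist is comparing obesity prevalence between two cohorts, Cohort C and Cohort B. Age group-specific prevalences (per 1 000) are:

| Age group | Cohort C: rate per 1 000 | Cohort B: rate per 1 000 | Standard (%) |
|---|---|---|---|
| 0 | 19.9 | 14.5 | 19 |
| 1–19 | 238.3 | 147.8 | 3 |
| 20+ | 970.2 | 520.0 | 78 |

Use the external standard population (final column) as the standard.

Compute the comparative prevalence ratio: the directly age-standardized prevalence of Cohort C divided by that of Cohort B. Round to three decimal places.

1.860

Standard weights: 0.19, 0.03, 0.78.
Cohort C: 0.1900×19.9 + 0.0300×238.3 + 0.7800×970.2 = 767.6860 per 1 000.
Cohort B: 0.1900×14.5 + 0.0300×147.8 + 0.7800×520.0 = 412.7890 per 1 000.
Ratio = 767.6860 ÷ 412.7890 = 1.85975.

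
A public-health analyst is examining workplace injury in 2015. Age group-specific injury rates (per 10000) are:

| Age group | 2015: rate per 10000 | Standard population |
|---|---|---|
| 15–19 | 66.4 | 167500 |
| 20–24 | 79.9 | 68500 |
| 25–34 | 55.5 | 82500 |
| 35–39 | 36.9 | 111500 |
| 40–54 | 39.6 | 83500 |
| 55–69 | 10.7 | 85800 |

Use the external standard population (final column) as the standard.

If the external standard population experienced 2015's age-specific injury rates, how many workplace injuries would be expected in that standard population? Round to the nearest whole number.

Expected workplace injuries = Σ (standard pop × age-specific rate ÷ 10000)
= 167500×66.4/10000 + 68500×79.9/10000 + 82500×55.5/10000 + 111500×36.9/10000 + 83500×39.6/10000 + 85800×10.7/10000
= 1112.20 + 547.32 + 457.88 + 411.44 + 330.66 + 91.81 = 2951.29.

2951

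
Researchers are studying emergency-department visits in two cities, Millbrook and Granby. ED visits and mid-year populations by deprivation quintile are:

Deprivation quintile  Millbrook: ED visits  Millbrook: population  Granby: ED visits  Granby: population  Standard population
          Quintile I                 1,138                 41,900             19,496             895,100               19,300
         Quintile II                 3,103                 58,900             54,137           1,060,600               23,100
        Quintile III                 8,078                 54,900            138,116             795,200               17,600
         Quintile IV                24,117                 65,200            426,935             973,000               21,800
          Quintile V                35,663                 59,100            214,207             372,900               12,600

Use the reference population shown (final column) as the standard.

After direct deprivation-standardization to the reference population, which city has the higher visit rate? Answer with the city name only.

Granby

Deprivation-specific rates per 1,000 for Millbrook: 27.160, 52.683, 147.140, 369.893, 603.435.
For Granby: 21.781, 51.044, 173.687, 438.782, 574.436.
Standard total = 94,400; weights = 0.2044, 0.2447, 0.1864, 0.2309, 0.1335.
Millbrook: 0.2044×27.160 + 0.2447×52.683 + 0.1864×147.140 + 0.2309×369.893 + 0.1335×603.435 = 211.8407 per 1,000.
Granby: 0.2044×21.781 + 0.2447×51.044 + 0.1864×173.687 + 0.2309×438.782 + 0.1335×574.436 = 227.3274 per 1,000.
The crude rates (257.50 vs 208.18) would put Millbrook higher, but that reflects its deprivation composition; once standardized to a common deprivation structure, Granby has the higher underlying rate.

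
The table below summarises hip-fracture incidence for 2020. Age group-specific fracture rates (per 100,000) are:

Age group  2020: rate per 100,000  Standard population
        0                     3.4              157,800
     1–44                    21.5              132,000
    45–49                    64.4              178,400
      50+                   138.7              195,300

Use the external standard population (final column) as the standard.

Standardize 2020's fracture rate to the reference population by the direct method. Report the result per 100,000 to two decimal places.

63.23

Standard total = 663,500; weights = 0.2378, 0.1989, 0.2689, 0.2943.
Standardized rate: 0.2378×3.4 + 0.1989×21.5 + 0.2689×64.4 + 0.2943×138.7 = 63.2277 per 100,000.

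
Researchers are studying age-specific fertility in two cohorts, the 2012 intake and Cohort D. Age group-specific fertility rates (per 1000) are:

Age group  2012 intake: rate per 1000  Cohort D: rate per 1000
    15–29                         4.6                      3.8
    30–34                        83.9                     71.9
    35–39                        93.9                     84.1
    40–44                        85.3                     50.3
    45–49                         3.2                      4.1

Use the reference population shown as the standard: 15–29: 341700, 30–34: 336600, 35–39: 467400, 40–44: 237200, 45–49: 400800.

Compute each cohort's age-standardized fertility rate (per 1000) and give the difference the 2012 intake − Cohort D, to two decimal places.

9.44

Standard total = 1783700; weights = 0.1916, 0.1887, 0.2620, 0.1330, 0.2247.
The 2012 intake: 0.1916×4.6 + 0.1887×83.9 + 0.2620×93.9 + 0.1330×85.3 + 0.2247×3.2 = 53.3818 per 1000.
Cohort D: 0.1916×3.8 + 0.1887×71.9 + 0.2620×84.1 + 0.1330×50.3 + 0.2247×4.1 = 43.9439 per 1000.
Difference = 53.3818 − 43.9439 = 9.4379.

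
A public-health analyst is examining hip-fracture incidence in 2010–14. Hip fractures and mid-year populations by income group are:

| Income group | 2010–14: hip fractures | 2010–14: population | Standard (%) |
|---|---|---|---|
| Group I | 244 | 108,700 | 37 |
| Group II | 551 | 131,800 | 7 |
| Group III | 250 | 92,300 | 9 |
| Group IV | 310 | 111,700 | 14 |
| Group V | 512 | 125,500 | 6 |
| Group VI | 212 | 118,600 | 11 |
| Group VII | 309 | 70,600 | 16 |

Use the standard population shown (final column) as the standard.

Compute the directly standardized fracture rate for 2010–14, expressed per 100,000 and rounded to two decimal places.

Income-specific rates per 100,000 for 2010–14: 224.47, 418.06, 270.86, 277.53, 407.97, 178.75, 437.68.
Standard weights: 0.37, 0.07, 0.09, 0.14, 0.06, 0.11, 0.16.
Standardized rate: 0.3700×224.47 + 0.0700×418.06 + 0.0900×270.86 + 0.1400×277.53 + 0.0600×407.97 + 0.1100×178.75 + 0.1600×437.68 = 289.7186 per 100,000.

289.72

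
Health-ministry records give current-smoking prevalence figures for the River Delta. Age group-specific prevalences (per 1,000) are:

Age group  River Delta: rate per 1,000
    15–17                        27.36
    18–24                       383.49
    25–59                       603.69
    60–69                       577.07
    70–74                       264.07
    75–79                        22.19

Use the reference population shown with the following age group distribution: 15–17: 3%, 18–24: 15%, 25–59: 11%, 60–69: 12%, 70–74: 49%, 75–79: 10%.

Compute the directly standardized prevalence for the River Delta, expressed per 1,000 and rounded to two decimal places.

325.61

Standard weights: 0.03, 0.15, 0.11, 0.12, 0.49, 0.10.
Standardized rate: 0.0300×27.36 + 0.1500×383.49 + 0.1100×603.69 + 0.1200×577.07 + 0.4900×264.07 + 0.1000×22.19 = 325.6119 per 1,000.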